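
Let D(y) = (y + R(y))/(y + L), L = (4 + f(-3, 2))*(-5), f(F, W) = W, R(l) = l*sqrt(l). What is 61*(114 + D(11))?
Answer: 131455/19 - 671*sqrt(11)/19 ≈ 6801.6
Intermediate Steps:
R(l) = l**(3/2)
L = -30 (L = (4 + 2)*(-5) = 6*(-5) = -30)
D(y) = (y + y**(3/2))/(-30 + y) (D(y) = (y + y**(3/2))/(y - 30) = (y + y**(3/2))/(-30 + y))
61*(114 + D(11)) = 61*(114 + (11 + 11**(3/2))/(-30 + 11)) = 61*(114 + (11 + 11*sqrt(11))/(-19)) = 61*(114 - (11 + 11*sqrt(11))/19) = 61*(114 + (-11/19 - 11*sqrt(11)/19)) = 61*(2155/19 - 11*sqrt(11)/19) = 131455/19 - 671*sqrt(11)/19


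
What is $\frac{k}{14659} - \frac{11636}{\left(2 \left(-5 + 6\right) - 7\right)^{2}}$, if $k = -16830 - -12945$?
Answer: $- \frac{170669249}{366475} \approx -465.71$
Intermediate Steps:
$k = -3885$ ($k = -16830 + 12945 = -3885$)
$\frac{k}{14659} - \frac{11636}{\left(2 \left(-5 + 6\right) - 7\right)^{2}} = - \frac{3885}{14659} - \frac{11636}{\left(2 \left(-5 + 6\right) - 7\right)^{2}} = \left(-3885\right) \frac{1}{14659} - \frac{11636}{\left(2 \cdot 1 - 7\right)^{2}} = - \frac{3885}{14659} - \frac{11636}{\left(2 - 7\right)^{2}} = - \frac{3885}{14659} - \frac{11636}{\left(-5\right)^{2}} = - \frac{3885}{14659} - \frac{11636}{25} = - \frac{170669249}{366475}$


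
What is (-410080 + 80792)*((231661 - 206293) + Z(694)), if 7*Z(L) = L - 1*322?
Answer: -58596141024/7 ≈ -8.3709e+9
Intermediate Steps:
Z(L) = -46 + L/7 (Z(L) = (L - 1*322)/7 = (L - 322)/7 = (-322 + L)/7 = -46 + L/7)
(-410080 + 80792)*((231661 - 206293) + Z(694)) = (-410080 + 80792)*((231661 - 206293) + (-46 + (1/7)*694)) = -329288*(25368 + (-46 + 694/7)) = -329288*(25368 + 372/7) = -329288*177948/7 = -58596141024/7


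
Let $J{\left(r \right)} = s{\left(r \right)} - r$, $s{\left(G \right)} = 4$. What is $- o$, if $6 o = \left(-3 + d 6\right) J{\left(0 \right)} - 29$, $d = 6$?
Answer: $- \frac{103}{6} \approx -17.167$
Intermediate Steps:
$J{\left(r \right)} = 4 - r$
$o = \frac{103}{6}$ ($o = \frac{\left(-3 + 6 \cdot 6\right) \left(4 - 0\right) - 29}{6} = \frac{\left(-3 + 36\right) \left(4 + 0\right) - 29}{6} = \frac{33 \cdot 4 - 29}{6} = \frac{132 - 29}{6} = \frac{1}{6} \cdot 103 = \frac{103}{6} \approx 17.167$)
$- o = \left(-1\right) \frac{103}{6} = - \frac{103}{6}$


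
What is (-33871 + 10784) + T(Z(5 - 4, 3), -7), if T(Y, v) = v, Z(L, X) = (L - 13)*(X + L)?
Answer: -23094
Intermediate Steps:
Z(L, X) = (-13 + L)*(L + X)
(-33871 + 10784) + T(Z(5 - 4, 3), -7) = (-33871 + 10784) - 7 = -23087 - 7 = -23094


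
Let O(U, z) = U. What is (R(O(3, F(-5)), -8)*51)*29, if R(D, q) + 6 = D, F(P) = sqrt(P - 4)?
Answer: -4437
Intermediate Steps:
F(P) = sqrt(-4 + P)
R(D, q) = -6 + D
(R(O(3, F(-5)), -8)*51)*29 = ((-6 + 3)*51)*29 = -3*51*29 = -153*29 = -4437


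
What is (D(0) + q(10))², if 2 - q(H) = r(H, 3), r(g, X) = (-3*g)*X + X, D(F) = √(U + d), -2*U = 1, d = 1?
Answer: (178 + √2)²/4 ≈ 8047.4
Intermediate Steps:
U = -½ (U = -½*1 = -½ ≈ -0.50000)
D(F) = √2/2 (D(F) = √(-½ + 1) = √(½) = √2/2)
r(g, X) = X - 3*X*g (r(g, X) = -3*X*g + X = X - 3*X*g)
q(H) = -1 + 9*H (q(H) = 2 - 3*(1 - 3*H) = 2 - (3 - 9*H) = 2 + (-3 + 9*H) = -1 + 9*H)
(D(0) + q(10))² = (√2/2 + (-1 + 9*10))² = (√2/2 + (-1 + 90))² = (√2/2 + 89)² = (89 + √2/2)²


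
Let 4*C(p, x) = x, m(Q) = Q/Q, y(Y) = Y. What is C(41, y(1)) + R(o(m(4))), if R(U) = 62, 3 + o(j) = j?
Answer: 249/4 ≈ 62.250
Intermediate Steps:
m(Q) = 1
C(p, x) = x/4
o(j) = -3 + j
C(41, y(1)) + R(o(m(4))) = (¼)*1 + 62 = ¼ + 62 = 249/4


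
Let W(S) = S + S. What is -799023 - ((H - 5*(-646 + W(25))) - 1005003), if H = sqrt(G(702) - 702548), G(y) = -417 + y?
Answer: 203000 - I*sqrt(702263) ≈ 2.03e+5 - 838.01*I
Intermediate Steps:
W(S) = 2*S
H = I*sqrt(702263) (H = sqrt((-417 + 702) - 702548) = sqrt(285 - 702548) = sqrt(-702263) = I*sqrt(702263) ≈ 838.01*I)
-799023 - ((H - 5*(-646 + W(25))) - 1005003) = -799023 - ((I*sqrt(702263) - 5*(-646 + 2*25)) - 1005003) = -799023 - ((I*sqrt(702263) - 5*(-646 + 50)) - 1005003) = -799023 - ((I*sqrt(702263) - 5*(-596)) - 1005003) = -799023 - ((I*sqrt(702263) + 2980) - 1005003) = -799023 - ((2980 + I*sqrt(702263)) - 1005003) = -799023 - (-1002023 + I*sqrt(702263)) = -799023 + (1002023 - I*sqrt(702263)) = 203000 - I*sqrt(702263)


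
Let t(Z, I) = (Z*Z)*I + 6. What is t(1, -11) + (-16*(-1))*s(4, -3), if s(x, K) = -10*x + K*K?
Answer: -501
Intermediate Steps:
t(Z, I) = 6 + I*Z**2 (t(Z, I) = Z**2*I + 6 = I*Z**2 + 6 = 6 + I*Z**2)
s(x, K) = K**2 - 10*x (s(x, K) = -10*x + K**2 = K**2 - 10*x)
t(1, -11) + (-16*(-1))*s(4, -3) = (6 - 11*1**2) + (-16*(-1))*((-3)**2 - 10*4) = (6 - 11*1) + 16*(9 - 40) = (6 - 11) + 16*(-31) = -5 - 496 = -501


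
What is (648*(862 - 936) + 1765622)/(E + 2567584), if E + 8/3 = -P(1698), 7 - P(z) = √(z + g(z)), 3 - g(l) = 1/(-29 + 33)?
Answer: 158768834584920/237327766397689 - 30918060*√6803/237327766397689 ≈ 0.66897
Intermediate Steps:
g(l) = 11/4 (g(l) = 3 - 1/(-29 + 33) = 3 - 1/4 = 3 - 1*¼ = 3 - ¼ = 11/4)
P(z) = 7 - √(11/4 + z) (P(z) = 7 - √(z + 11/4) = 7 - √(11/4 + z))
E = -29/3 + √6803/2 (E = -8/3 - (7 - √(11 + 4*1698)/2) = -8/3 - (7 - √(11 + 6792)/2) = -8/3 - (7 - √6803/2) = -8/3 + (-7 + √6803/2) = -29/3 + √6803/2 ≈ 31.573)
(648*(862 - 936) + 1765622)/(E + 2567584) = (648*(862 - 936) + 1765622)/((-29/3 + √6803/2) + 2567584) = (648*(-74) + 1765622)/(7702723/3 + √6803/2) = (-47952 + 1765622)/(7702723/3 + √6803/2) = 1717670/(7702723/3 + √6803/2)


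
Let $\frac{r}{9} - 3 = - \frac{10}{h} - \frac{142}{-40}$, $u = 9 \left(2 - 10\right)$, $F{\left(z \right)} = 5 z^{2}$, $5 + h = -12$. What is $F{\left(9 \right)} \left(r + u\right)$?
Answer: $- \frac{213597}{68} \approx -3141.1$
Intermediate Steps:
$h = -17$ ($h = -5 - 12 = -17$)
$u = -72$ ($u = 9 \left(-8\right) = -72$)
$r = \frac{21843}{340}$ ($r = 27 + 9 \left(- \frac{10}{-17} - \frac{142}{-40}\right) = 27 + 9 \left(\left(-10\right) \left(- \frac{1}{17}\right) - - \frac{71}{20}\right) = 27 + 9 \left(\frac{10}{17} + \frac{71}{20}\right) = 27 + 9 \cdot \frac{1407}{340} = 27 + \frac{12663}{340} = \frac{21843}{340} \approx 64.244$)
$F{\left(9 \right)} \left(r + u\right) = 5 \cdot 9^{2} \left(\frac{21843}{340} - 72\right) = 5 \cdot 81 \left(- \frac{2637}{340}\right) = 405 \left(- \frac{2637}{340}\right) = - \frac{213597}{68}$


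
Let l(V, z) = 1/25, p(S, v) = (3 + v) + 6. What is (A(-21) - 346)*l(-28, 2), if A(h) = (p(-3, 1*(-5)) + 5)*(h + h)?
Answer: -724/25 ≈ -28.960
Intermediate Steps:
p(S, v) = 9 + v
A(h) = 18*h (A(h) = ((9 + 1*(-5)) + 5)*(h + h) = ((9 - 5) + 5)*(2*h) = (4 + 5)*(2*h) = 9*(2*h) = 18*h)
l(V, z) = 1/25
(A(-21) - 346)*l(-28, 2) = (18*(-21) - 346)*(1/25) = (-378 - 346)*(1/25) = -724*1/25 = -724/25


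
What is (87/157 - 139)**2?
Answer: 472453696/24649 ≈ 19167.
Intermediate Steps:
(87/157 - 139)**2 = (-21736/157)**2 = 472453696/24649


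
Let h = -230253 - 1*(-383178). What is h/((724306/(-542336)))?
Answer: -41468366400/362153 ≈ -1.1451e+5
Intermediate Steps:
h = 152925 (h = -230253 + 383178 = 152925)
h/((724306/(-542336))) = 152925/((724306/(-542336))) = 152925/((724306*(-1/542336))) = 152925/(-362153/271168) = 152925*(-271168/362153) = -41468366400/362153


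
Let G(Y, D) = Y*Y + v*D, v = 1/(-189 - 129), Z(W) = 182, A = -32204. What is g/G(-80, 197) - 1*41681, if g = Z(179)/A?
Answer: -682893549320662/16383809153 ≈ -41681.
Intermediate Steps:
v = -1/318 (v = 1/(-318) = -1/318 ≈ -0.0031447)
g = -91/16102 (g = 182/(-32204) = 182*(-1/32204) = -91/16102 ≈ -0.0056515)
G(Y, D) = Y² - D/318 (G(Y, D) = Y*Y - D/318 = Y² - D/318)
g/G(-80, 197) - 1*41681 = -91/(16102*((-80)² - 1/318*197)) - 1*41681 = -91/(16102*(6400 - 197/318)) - 41681 = -91/(16102*2035003/318) - 41681 = -91/16102*318/2035003 - 41681 = -14469/16383809153 - 41681 = -682893549320662/16383809153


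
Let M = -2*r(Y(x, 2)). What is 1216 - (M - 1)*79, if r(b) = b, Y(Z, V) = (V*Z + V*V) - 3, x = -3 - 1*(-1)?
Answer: 821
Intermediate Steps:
x = -2 (x = -3 + 1 = -2)
Y(Z, V) = -3 + V² + V*Z (Y(Z, V) = (V*Z + V²) - 3 = (V² + V*Z) - 3 = -3 + V² + V*Z)
M = 6 (M = -2*(-3 + 2² + 2*(-2)) = -2*(-3 + 4 - 4) = -2*(-3) = 6)
1216 - (M - 1)*79 = 1216 - (6 - 1)*79 = 1216 - 5*79 = 1216 - 1*395 = 1216 - 395 = 821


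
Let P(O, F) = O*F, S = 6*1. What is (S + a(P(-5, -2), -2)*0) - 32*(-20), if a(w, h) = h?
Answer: 646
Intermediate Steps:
S = 6
P(O, F) = F*O
(S + a(P(-5, -2), -2)*0) - 32*(-20) = (6 - 2*0) - 32*(-20) = (6 + 0) + 640 = 6 + 640 = 646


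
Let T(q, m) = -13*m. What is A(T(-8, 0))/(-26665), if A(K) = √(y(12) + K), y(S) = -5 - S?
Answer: -I*√17/26665 ≈ -0.00015463*I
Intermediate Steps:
A(K) = √(-17 + K) (A(K) = √((-5 - 1*12) + K) = √((-5 - 12) + K) = √(-17 + K))
A(T(-8, 0))/(-26665) = √(-17 - 13*0)/(-26665) = √(-17 + 0)*(-1/26665) = √(-17)*(-1/26665) = (I*√17)*(-1/26665) = -I*√17/26665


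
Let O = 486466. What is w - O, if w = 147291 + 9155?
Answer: -330020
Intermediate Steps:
w = 156446
w - O = 156446 - 1*486466 = 156446 - 486466 = -330020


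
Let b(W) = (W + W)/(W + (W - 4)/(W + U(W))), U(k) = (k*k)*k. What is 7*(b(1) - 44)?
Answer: -336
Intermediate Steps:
U(k) = k**3 (U(k) = k**2*k = k**3)
b(W) = 2*W/(W + (-4 + W)/(W + W**3)) (b(W) = (W + W)/(W + (W - 4)/(W + W**3)) = (2*W)/(W + (-4 + W)/(W + W**3)) = 2*W/(W + (-4 + W)/(W + W**3)))
7*(b(1) - 44) = 7*(2*1**2*(1 + 1**2)/(-4 + 1 + 1**2 + 1**4) - 44) = 7*(2*1*(1 + 1)/(-4 + 1 + 1 + 1) - 44) = 7*(2*1*2/(-1) - 44) = 7*(2*1*(-1)*2 - 44) = 7*(-4 - 44) = 7*(-48) = -336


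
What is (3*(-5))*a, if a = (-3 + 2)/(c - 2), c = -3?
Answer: -3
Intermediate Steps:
a = 1/5 (a = (-3 + 2)/(-3 - 2) = -1/(-5) = -1*(-1/5) = 1/5 ≈ 0.20000)
(3*(-5))*a = (3*(-5))*(1/5) = -15*1/5 = -3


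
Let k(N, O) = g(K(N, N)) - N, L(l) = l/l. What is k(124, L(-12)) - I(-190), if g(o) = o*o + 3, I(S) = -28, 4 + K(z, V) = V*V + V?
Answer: 240125923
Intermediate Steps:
K(z, V) = -4 + V + V**2 (K(z, V) = -4 + (V*V + V) = -4 + (V**2 + V) = -4 + (V + V**2) = -4 + V + V**2)
L(l) = 1
g(o) = 3 + o**2 (g(o) = o**2 + 3 = 3 + o**2)
k(N, O) = 3 + (-4 + N + N**2)**2 - N (k(N, O) = (3 + (-4 + N + N**2)**2) - N = 3 + (-4 + N + N**2)**2 - N)
k(124, L(-12)) - I(-190) = (3 + (-4 + 124 + 124**2)**2 - 1*124) - 1*(-28) = (3 + (-4 + 124 + 15376)**2 - 124) + 28 = (3 + 15496**2 - 124) + 28 = (3 + 240126016 - 124) + 28 = 240125895 + 28 = 240125923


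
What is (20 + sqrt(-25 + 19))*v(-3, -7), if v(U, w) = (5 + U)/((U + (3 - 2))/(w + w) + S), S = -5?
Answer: -140/17 - 7*I*sqrt(6)/17 ≈ -8.2353 - 1.0086*I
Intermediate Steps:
v(U, w) = (5 + U)/(-5 + (1 + U)/(2*w)) (v(U, w) = (5 + U)/((U + (3 - 2))/(w + w) - 5) = (5 + U)/((U + 1)/((2*w)) - 5) = (5 + U)/((1 + U)*(1/(2*w)) - 5) = (5 + U)/((1 + U)/(2*w) - 5) = (5 + U)/(-5 + (1 + U)/(2*w)))
(20 + sqrt(-25 + 19))*v(-3, -7) = (20 + sqrt(-25 + 19))*(2*(-7)*(5 - 3)/(1 - 3 - 10*(-7))) = (20 + sqrt(-6))*(2*(-7)*2/(1 - 3 + 70)) = (20 + I*sqrt(6))*(2*(-7)*2/68) = (20 + I*sqrt(6))*(2*(-7)*(1/68)*2) = (20 + I*sqrt(6))*(-7/17) = -140/17 - 7*I*sqrt(6)/17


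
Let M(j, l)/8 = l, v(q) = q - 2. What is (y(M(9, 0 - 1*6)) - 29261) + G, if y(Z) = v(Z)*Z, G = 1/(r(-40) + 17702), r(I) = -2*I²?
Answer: -389538221/14502 ≈ -26861.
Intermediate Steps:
v(q) = -2 + q
M(j, l) = 8*l
G = 1/14502 (G = 1/(-2*(-40)² + 17702) = 1/(-2*1600 + 17702) = 1/(-3200 + 17702) = 1/14502 ≈ 6.8956e-5)
y(Z) = Z*(-2 + Z) (y(Z) = (-2 + Z)*Z = Z*(-2 + Z))
(y(M(9, 0 - 1*6)) - 29261) + G = ((8*(0 - 1*6))*(-2 + 8*(0 - 1*6)) - 29261) + 1/14502 = ((8*(0 - 6))*(-2 + 8*(0 - 6)) - 29261) + 1/14502 = ((8*(-6))*(-2 + 8*(-6)) - 29261) + 1/14502 = (-48*(-2 - 48) - 29261) + 1/14502 = (-48*(-50) - 29261) + 1/14502 = (2400 - 29261) + 1/14502 = -26861 + 1/14502 = -389538221/14502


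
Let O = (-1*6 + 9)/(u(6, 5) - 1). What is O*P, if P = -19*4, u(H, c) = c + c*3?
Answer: -12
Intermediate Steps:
u(H, c) = 4*c (u(H, c) = c + 3*c = 4*c)
P = -76
O = 3/19 (O = (-1*6 + 9)/(4*5 - 1) = (-6 + 9)/(20 - 1) = 3/19 ≈ 0.15789)
O*P = (3/19)*(-76) = -12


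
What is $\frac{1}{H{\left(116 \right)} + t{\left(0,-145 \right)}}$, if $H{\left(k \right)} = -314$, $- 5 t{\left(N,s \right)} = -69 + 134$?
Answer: $- \frac{1}{327} \approx -0.0030581$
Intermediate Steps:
$t{\left(N,s \right)} = -13$ ($t{\left(N,s \right)} = - \frac{-69 + 134}{5} = \left(- \frac{1}{5}\right) 65 = -13$)
$\frac{1}{H{\left(116 \right)} + t{\left(0,-145 \right)}} = \frac{1}{-314 - 13} = \frac{1}{-327} = - \frac{1}{327}$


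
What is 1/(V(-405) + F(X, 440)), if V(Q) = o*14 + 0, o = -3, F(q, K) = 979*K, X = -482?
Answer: 1/430718 ≈ 2.3217e-6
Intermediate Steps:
V(Q) = -42 (V(Q) = -3*14 + 0 = -42 + 0 = -42)
1/(V(-405) + F(X, 440)) = 1/(-42 + 979*440) = 1/(-42 + 430760) = 1/430718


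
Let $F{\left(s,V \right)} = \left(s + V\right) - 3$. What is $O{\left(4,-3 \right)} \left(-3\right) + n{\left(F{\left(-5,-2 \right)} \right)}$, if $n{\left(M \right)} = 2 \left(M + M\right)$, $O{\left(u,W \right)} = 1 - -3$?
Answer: $-52$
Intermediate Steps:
$O{\left(u,W \right)} = 4$ ($O{\left(u,W \right)} = 1 + 3 = 4$)
$F{\left(s,V \right)} = -3 + V + s$ ($F{\left(s,V \right)} = \left(V + s\right) - 3 = -3 + V + s$)
$n{\left(M \right)} = 4 M$ ($n{\left(M \right)} = 2 \cdot 2 M = 4 M$)
$O{\left(4,-3 \right)} \left(-3\right) + n{\left(F{\left(-5,-2 \right)} \right)} = 4 \left(-3\right) + 4 \left(-3 - 2 - 5\right) = -12 + 4 \left(-10\right) = -12 - 40 = -52$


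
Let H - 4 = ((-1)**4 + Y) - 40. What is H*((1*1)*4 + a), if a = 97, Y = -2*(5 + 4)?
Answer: -5353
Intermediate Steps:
Y = -18 (Y = -2*9 = -18)
H = -53 (H = 4 + (((-1)**4 - 18) - 40) = 4 + ((1 - 18) - 40) = 4 + (-17 - 40) = 4 - 57 = -53)
H*((1*1)*4 + a) = -53*((1*1)*4 + 97) = -53*(1*4 + 97) = -53*(4 + 97) = -53*101 = -5353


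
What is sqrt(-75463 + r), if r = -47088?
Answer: I*sqrt(122551) ≈ 350.07*I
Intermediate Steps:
sqrt(-75463 + r) = sqrt(-75463 - 47088) = sqrt(-122551) = I*sqrt(122551)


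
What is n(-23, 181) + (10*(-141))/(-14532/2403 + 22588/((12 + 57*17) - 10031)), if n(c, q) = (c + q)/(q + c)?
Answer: 2570772922/15482797 ≈ 166.04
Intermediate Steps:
n(c, q) = 1 (n(c, q) = (c + q)/(c + q) = 1)
n(-23, 181) + (10*(-141))/(-14532/2403 + 22588/((12 + 57*17) - 10031)) = 1 + (10*(-141))/(-14532/2403 + 22588/((12 + 57*17) - 10031)) = 1 - 1410/(-14532*1/2403 + 22588/((12 + 969) - 10031)) = 1 - 1410/(-4844/801 + 22588/(981 - 10031)) = 1 - 1410/(-4844/801 + 22588/(-9050)) = 1 - 1410/(-4844/801 + 22588*(-1/9050)) = 1 - 1410/(-4844/801 - 11294/4525) = 1 - 1410/(-30965594/3624525) = 1 - 1410*(-3624525/30965594) = 1 + 2555290125/15482797 = 2570772922/15482797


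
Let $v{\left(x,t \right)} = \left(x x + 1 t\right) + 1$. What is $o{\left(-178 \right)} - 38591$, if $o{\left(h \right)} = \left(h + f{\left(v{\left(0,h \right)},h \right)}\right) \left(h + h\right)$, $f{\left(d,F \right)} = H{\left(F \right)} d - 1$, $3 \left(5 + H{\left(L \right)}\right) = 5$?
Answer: $-184907$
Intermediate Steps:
$v{\left(x,t \right)} = 1 + t + x^{2}$ ($v{\left(x,t \right)} = \left(x^{2} + t\right) + 1 = \left(t + x^{2}\right) + 1 = 1 + t + x^{2}$)
$H{\left(L \right)} = - \frac{10}{3}$ ($H{\left(L \right)} = -5 + \frac{1}{3} \cdot 5 = -5 + \frac{5}{3} = - \frac{10}{3}$)
$f{\left(d,F \right)} = -1 - \frac{10 d}{3}$ ($f{\left(d,F \right)} = - \frac{10 d}{3} - 1 = -1 - \frac{10 d}{3}$)
$o{\left(h \right)} = 2 h \left(- \frac{13}{3} - \frac{7 h}{3}\right)$ ($o{\left(h \right)} = \left(h - \left(1 + \frac{10 \left(1 + h + 0^{2}\right)}{3}\right)\right) \left(h + h\right) = \left(h - \left(1 + \frac{10 \left(1 + h + 0\right)}{3}\right)\right) 2 h = \left(h - \left(1 + \frac{10 \left(1 + h\right)}{3}\right)\right) 2 h = \left(h - \left(\frac{13}{3} + \frac{10 h}{3}\right)\right) 2 h = \left(- \frac{13}{3} - \frac{7 h}{3}\right) 2 h = 2 h \left(- \frac{13}{3} - \frac{7 h}{3}\right)$)
$o{\left(-178 \right)} - 38591 = \frac{2}{3} \left(-178\right) \left(-13 - -1246\right) - 38591 = \frac{2}{3} \left(-178\right) \left(-13 + 1246\right) - 38591 = \frac{2}{3} \left(-178\right) 1233 - 38591 = -146316 - 38591 = -184907$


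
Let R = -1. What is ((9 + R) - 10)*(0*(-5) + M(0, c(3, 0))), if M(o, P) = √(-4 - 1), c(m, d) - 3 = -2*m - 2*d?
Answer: -2*I*√5 ≈ -4.4721*I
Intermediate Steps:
c(m, d) = 3 - 2*d - 2*m (c(m, d) = 3 + (-2*m - 2*d) = 3 + (-2*d - 2*m) = 3 - 2*d - 2*m)
M(o, P) = I*√5 (M(o, P) = √(-5) = I*√5)
((9 + R) - 10)*(0*(-5) + M(0, c(3, 0))) = ((9 - 1) - 10)*(0*(-5) + I*√5) = (8 - 10)*(0 + I*√5) = -2*I*√5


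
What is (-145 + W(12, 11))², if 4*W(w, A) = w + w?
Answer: 19321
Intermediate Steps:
W(w, A) = w/2 (W(w, A) = (w + w)/4 = (2*w)/4 = w/2)
(-145 + W(12, 11))² = (-145 + (½)*12)² = (-145 + 6)² = (-139)² = 19321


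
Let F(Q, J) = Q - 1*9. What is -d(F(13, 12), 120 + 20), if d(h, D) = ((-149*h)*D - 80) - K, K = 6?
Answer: 83526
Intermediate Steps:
F(Q, J) = -9 + Q (F(Q, J) = Q - 9 = -9 + Q)
d(h, D) = -86 - 149*D*h (d(h, D) = ((-149*h)*D - 80) - 1*6 = (-149*D*h - 80) - 6 = (-80 - 149*D*h) - 6 = -86 - 149*D*h)
-d(F(13, 12), 120 + 20) = -(-86 - 149*(120 + 20)*(-9 + 13)) = -(-86 - 149*140*4) = -(-86 - 83440) = -1*(-83526) = 83526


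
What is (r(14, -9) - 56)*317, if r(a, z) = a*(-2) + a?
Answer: -22190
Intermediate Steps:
r(a, z) = -a (r(a, z) = -2*a + a = -a)
(r(14, -9) - 56)*317 = (-1*14 - 56)*317 = (-14 - 56)*317 = -70*317 = -22190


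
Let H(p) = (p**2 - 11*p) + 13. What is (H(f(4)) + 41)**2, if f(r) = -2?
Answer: 6400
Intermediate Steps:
H(p) = 13 + p**2 - 11*p
(H(f(4)) + 41)**2 = ((13 + (-2)**2 - 11*(-2)) + 41)**2 = ((13 + 4 + 22) + 41)**2 = (39 + 41)**2 = 80**2 = 6400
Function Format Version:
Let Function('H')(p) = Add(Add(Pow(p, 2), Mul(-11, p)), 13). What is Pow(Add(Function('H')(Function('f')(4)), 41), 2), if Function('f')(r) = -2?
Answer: 6400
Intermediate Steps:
Function('H')(p) = Add(13, Pow(p, 2), Mul(-11, p))
Pow(Add(Function('H')(Function('f')(4)), 41), 2) = Pow(Add(Add(13, Pow(-2, 2), Mul(-11, -2)), 41), 2) = Pow(Add(Add(13, 4, 22), 41), 2) = Pow(Add(39, 41), 2) = Pow(80, 2) = 6400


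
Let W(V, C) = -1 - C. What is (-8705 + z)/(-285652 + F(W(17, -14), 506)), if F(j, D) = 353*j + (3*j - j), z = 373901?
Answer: -121732/93679 ≈ -1.2995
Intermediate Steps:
F(j, D) = 355*j (F(j, D) = 353*j + 2*j = 355*j)
(-8705 + z)/(-285652 + F(W(17, -14), 506)) = (-8705 + 373901)/(-285652 + 355*(-1 - 1*(-14))) = 365196/(-285652 + 355*(-1 + 14)) = 365196/(-285652 + 355*13) = 365196/(-285652 + 4615) = 365196/(-281037) = 365196*(-1/281037) = -121732/93679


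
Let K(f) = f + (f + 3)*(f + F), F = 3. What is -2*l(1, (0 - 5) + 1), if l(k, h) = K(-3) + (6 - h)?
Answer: -14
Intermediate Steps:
K(f) = f + (3 + f)**2 (K(f) = f + (f + 3)*(f + 3) = f + (3 + f)*(3 + f) = f + (3 + f)**2)
l(k, h) = 3 - h (l(k, h) = (9 + (-3)**2 + 7*(-3)) + (6 - h) = (9 + 9 - 21) + (6 - h) = -3 + (6 - h) = 3 - h)
-2*l(1, (0 - 5) + 1) = -2*(3 - ((0 - 5) + 1)) = -2*(3 - (-5 + 1)) = -2*(3 - 1*(-4)) = -2*(3 + 4) = -2*7 = -14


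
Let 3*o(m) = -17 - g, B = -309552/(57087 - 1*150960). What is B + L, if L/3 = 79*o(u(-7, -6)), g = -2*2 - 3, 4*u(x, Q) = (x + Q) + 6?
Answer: -24616706/31291 ≈ -786.70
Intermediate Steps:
B = 103184/31291 (B = -309552/(57087 - 150960) = -309552/(-93873) = -309552*(-1/93873) = 103184/31291 ≈ 3.2976)
u(x, Q) = 3/2 + Q/4 + x/4 (u(x, Q) = ((x + Q) + 6)/4 = ((Q + x) + 6)/4 = (6 + Q + x)/4 = 3/2 + Q/4 + x/4)
g = -7 (g = -4 - 3 = -7)
o(m) = -10/3 (o(m) = (-17 - 1*(-7))/3 = (-17 + 7)/3 = (⅓)*(-10) = -10/3)
L = -790 (L = 3*(79*(-10/3)) = 3*(-790/3) = -790)
B + L = 103184/31291 - 790 = -24616706/31291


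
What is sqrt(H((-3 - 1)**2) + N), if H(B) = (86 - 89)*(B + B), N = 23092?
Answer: 2*sqrt(5749) ≈ 151.64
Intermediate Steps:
H(B) = -6*B
sqrt(H((-3 - 1)**2) + N) = sqrt(-6*(-3 - 1)**2 + 23092) = sqrt(-6*(-4)**2 + 23092) = sqrt(-6*16 + 23092) = sqrt(-96 + 23092) = sqrt(22996) = 2*sqrt(5749)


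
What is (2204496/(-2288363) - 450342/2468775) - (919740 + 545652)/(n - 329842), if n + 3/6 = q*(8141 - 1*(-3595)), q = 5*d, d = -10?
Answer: 14890680390850226/32879549564602675 ≈ 0.45289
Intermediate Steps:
q = -50 (q = 5*(-10) = -50)
n = -1173601/2 (n = -½ - 50*(8141 - 1*(-3595)) = -½ - 50*(8141 + 3595) = -½ - 50*11736 = -½ - 586800 = -1173601/2 ≈ -5.8680e+5)
(2204496/(-2288363) - 450342/2468775) - (919740 + 545652)/(n - 329842) = (2204496/(-2288363) - 450342/2468775) - (919740 + 545652)/(-1173601/2 - 329842) = (2204496*(-1/2288363) - 450342*1/2468775) - 1465392/(-1833285/2) = (-314928/326909 - 150114/822925) - 1465392*(-2)/1833285 = -308235742026/269021588825 - 1*(-976928/611095) = -308235742026/269021588825 + 976928/611095 = 14890680390850226/32879549564602675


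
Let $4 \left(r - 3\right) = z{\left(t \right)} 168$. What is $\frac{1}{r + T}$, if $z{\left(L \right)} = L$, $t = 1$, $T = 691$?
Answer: $\frac{1}{736} \approx 0.0013587$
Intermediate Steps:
$r = 45$ ($r = 3 + \frac{1 \cdot 168}{4} = 3 + \frac{1}{4} \cdot 168 = 3 + 42 = 45$)
$\frac{1}{r + T} = \frac{1}{45 + 691} = \frac{1}{736}$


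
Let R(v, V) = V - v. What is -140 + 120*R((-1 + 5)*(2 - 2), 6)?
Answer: 580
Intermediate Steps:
-140 + 120*R((-1 + 5)*(2 - 2), 6) = -140 + 120*(6 - (-1 + 5)*(2 - 2)) = -140 + 120*(6 - 4*0) = -140 + 120*(6 - 1*0) = -140 + 120*(6 + 0) = -140 + 120*6 = -140 + 720 = 580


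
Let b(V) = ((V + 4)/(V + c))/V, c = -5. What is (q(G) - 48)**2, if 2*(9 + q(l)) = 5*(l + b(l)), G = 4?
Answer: 2704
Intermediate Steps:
b(V) = (4 + V)/(V*(-5 + V)) (b(V) = ((V + 4)/(V - 5))/V = ((4 + V)/(-5 + V))/V = (4 + V)/(V*(-5 + V)))
q(l) = -9 + 5*l/2 + 5*(4 + l)/(2*l*(-5 + l)) (q(l) = -9 + (5*(l + (4 + l)/(l*(-5 + l))))/2 = -9 + (5*l + 5*(4 + l)/(l*(-5 + l)))/2 = -9 + (5*l/2 + 5*(4 + l)/(2*l*(-5 + l))) = -9 + 5*l/2 + 5*(4 + l)/(2*l*(-5 + l)))
(q(G) - 48)**2 = ((1/2)*(20 + 5*4 + 4*(-18 + 5*4)*(-5 + 4))/(4*(-5 + 4)) - 48)**2 = ((1/2)*(1/4)*(20 + 20 + 4*(-18 + 20)*(-1))/(-1) - 48)**2 = ((1/2)*(1/4)*(-1)*(20 + 20 + 4*2*(-1)) - 48)**2 = ((1/2)*(1/4)*(-1)*(20 + 20 - 8) - 48)**2 = ((1/2)*(1/4)*(-1)*32 - 48)**2 = (-4 - 48)**2 = (-52)**2 = 2704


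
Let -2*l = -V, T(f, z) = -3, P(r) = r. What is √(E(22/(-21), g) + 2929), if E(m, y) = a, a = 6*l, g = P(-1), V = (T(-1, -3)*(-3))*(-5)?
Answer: √2794 ≈ 52.858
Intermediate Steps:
V = -45 (V = -3*(-3)*(-5) = 9*(-5) = -45)
l = -45/2 (l = -(-1)*(-45)/2 = -½*45 = -45/2 ≈ -22.500)
g = -1
a = -135 (a = 6*(-45/2) = -135)
E(m, y) = -135
√(E(22/(-21), g) + 2929) = √(-135 + 2929) = √2794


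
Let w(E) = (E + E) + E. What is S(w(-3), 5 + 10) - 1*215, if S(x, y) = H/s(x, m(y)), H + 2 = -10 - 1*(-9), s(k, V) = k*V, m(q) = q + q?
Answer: -19349/90 ≈ -214.99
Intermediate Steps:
m(q) = 2*q
s(k, V) = V*k
H = -3 (H = -2 + (-10 - 1*(-9)) = -2 + (-10 + 9) = -2 - 1 = -3)
w(E) = 3*E (w(E) = 2*E + E = 3*E)
S(x, y) = -3/(2*x*y) (S(x, y) = -3*1/(2*x*y) = -3/(2*x*y))
S(w(-3), 5 + 10) - 1*215 = -3/(2*(3*(-3))*(5 + 10)) - 1*215 = -3/2/(-9*15) - 215 = -3/2*(-⅑)*1/15 - 215 = 1/90 - 215 = -19349/90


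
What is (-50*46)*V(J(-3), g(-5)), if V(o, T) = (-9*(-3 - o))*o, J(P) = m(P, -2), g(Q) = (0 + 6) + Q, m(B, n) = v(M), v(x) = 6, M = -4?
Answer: -1117800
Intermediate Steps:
m(B, n) = 6
g(Q) = 6 + Q
J(P) = 6
V(o, T) = o*(27 + 9*o) (V(o, T) = (27 + 9*o)*o = o*(27 + 9*o))
(-50*46)*V(J(-3), g(-5)) = (-50*46)*(9*6*(3 + 6)) = -20700*6*9 = -2300*486 = -1117800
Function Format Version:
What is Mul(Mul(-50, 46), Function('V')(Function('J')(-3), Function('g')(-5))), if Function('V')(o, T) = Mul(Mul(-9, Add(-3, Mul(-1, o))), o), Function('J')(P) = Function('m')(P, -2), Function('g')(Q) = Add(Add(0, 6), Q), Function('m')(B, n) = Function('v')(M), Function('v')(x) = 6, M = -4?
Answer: -1117800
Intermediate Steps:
Function('m')(B, n) = 6
Function('g')(Q) = Add(6, Q)
Function('J')(P) = 6
Function('V')(o, T) = Mul(o, Add(27, Mul(9, o))) (Function('V')(o, T) = Mul(Add(27, Mul(9, o)), o) = Mul(o, Add(27, Mul(9, o))))
Mul(Mul(-50, 46), Function('V')(Function('J')(-3), Function('g')(-5))) = Mul(Mul(-50, 46), Mul(9, 6, Add(3, 6))) = Mul(-2300, Mul(9, 6, 9)) = Mul(-2300, 486) = -1117800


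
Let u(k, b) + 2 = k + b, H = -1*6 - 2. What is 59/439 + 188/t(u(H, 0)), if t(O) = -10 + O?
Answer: -20338/2195 ≈ -9.2656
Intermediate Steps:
H = -8 (H = -6 - 2 = -8)
u(k, b) = -2 + b + k (u(k, b) = -2 + (k + b) = -2 + (b + k) = -2 + b + k)
59/439 + 188/t(u(H, 0)) = 59/439 + 188/(-10 + (-2 + 0 - 8)) = 59*(1/439) + 188/(-10 - 10) = 59/439 + 188/(-20) = 59/439 + 188*(-1/20) = 59/439 - 47/5 = -20338/2195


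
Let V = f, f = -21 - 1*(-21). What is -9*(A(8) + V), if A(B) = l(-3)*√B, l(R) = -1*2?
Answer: 36*√2 ≈ 50.912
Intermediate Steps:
f = 0 (f = -21 + 21 = 0)
V = 0
l(R) = -2
A(B) = -2*√B
-9*(A(8) + V) = -9*(-4*√2 + 0) = -(-36)*√2 = 36*√2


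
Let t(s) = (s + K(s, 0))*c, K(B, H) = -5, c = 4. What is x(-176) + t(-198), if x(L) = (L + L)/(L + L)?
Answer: -811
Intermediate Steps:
x(L) = 1 (x(L) = (2*L)/((2*L)) = (2*L)*(1/(2*L)) = 1)
t(s) = -20 + 4*s (t(s) = (s - 5)*4 = (-5 + s)*4 = -20 + 4*s)
x(-176) + t(-198) = 1 + (-20 + 4*(-198)) = 1 + (-20 - 792) = 1 - 812 = -811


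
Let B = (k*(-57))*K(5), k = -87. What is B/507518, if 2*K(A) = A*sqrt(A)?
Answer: 24795*sqrt(5)/1015036 ≈ 0.054622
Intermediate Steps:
K(A) = A**(3/2)/2 (K(A) = (A*sqrt(A))/2 = A**(3/2)/2)
B = 24795*sqrt(5)/2 (B = (-87*(-57))*(5**(3/2)/2) = 4959*((5*sqrt(5))/2) = 4959*(5*sqrt(5)/2) = 24795*sqrt(5)/2 ≈ 27722.)
B/507518 = (24795*sqrt(5)/2)/507518 = (24795*sqrt(5)/2)*(1/507518) = 24795*sqrt(5)/1015036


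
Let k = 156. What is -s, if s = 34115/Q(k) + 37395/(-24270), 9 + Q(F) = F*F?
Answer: 5449141/39361086 ≈ 0.13844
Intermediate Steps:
Q(F) = -9 + F**2 (Q(F) = -9 + F*F = -9 + F**2)
s = -5449141/39361086 (s = 34115/(-9 + 156**2) + 37395/(-24270) = 34115/(-9 + 24336) + 37395*(-1/24270) = 34115/24327 - 2493/1618 = -5449141/39361086 ≈ -0.13844)
-s = -1*(-5449141/39361086) = 5449141/39361086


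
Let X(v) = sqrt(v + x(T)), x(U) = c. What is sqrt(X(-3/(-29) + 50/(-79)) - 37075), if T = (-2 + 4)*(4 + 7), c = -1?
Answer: sqrt(-194594848075 + 9164*I*sqrt(501729))/2291 ≈ 0.0032114 + 192.55*I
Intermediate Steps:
T = 22 (T = 2*11 = 22)
x(U) = -1
X(v) = sqrt(-1 + v) (X(v) = sqrt(v - 1) = sqrt(-1 + v))
sqrt(X(-3/(-29) + 50/(-79)) - 37075) = sqrt(sqrt(-1 + (-3/(-29) + 50/(-79))) - 37075) = sqrt(sqrt(-1 + (-3*(-1/29) + 50*(-1/79))) - 37075) = sqrt(sqrt(-1 + (3/29 - 50/79)) - 37075) = sqrt(sqrt(-1 - 1213/2291) - 37075) = sqrt(sqrt(-3504/2291) - 37075) = sqrt(4*I*sqrt(501729)/2291 - 37075) = sqrt(-37075 + 4*I*sqrt(501729)/2291)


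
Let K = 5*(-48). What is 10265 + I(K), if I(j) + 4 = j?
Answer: 10021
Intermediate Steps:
K = -240
I(j) = -4 + j
10265 + I(K) = 10265 + (-4 - 240) = 10265 - 244 = 10021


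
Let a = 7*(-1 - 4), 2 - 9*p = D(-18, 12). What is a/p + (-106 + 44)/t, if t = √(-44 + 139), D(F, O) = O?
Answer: 63/2 - 62*√95/95 ≈ 25.139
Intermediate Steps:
p = -10/9 (p = 2/9 - ⅑*12 = 2/9 - 4/3 = -10/9 ≈ -1.1111)
a = -35 (a = 7*(-5) = -35)
t = √95 ≈ 9.7468
a/p + (-106 + 44)/t = -35/(-10/9) + (-106 + 44)/(√95) = -35*(-9/10) - 62*√95/95 = 63/2 - 62*√95/95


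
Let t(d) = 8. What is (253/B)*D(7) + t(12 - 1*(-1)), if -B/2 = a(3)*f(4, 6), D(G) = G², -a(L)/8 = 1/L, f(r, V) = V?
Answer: 12653/32 ≈ 395.41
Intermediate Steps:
a(L) = -8/L
B = 32 (B = -2*(-8/3)*6 = -2*(-8*⅓)*6 = -(-16)*6/3 = -2*(-16) = 32)
(253/B)*D(7) + t(12 - 1*(-1)) = (253/32)*7² + 8 = (253*(1/32))*49 + 8 = (253/32)*49 + 8 = 12397/32 + 8 = 12653/32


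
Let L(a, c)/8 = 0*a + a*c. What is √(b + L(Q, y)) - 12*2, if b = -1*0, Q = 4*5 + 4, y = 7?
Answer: -24 + 8*√21 ≈ 12.661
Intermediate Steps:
Q = 24 (Q = 20 + 4 = 24)
b = 0
L(a, c) = 8*a*c (L(a, c) = 8*(0*a + a*c) = 8*(0 + a*c) = 8*(a*c) = 8*a*c)
√(b + L(Q, y)) - 12*2 = √(0 + 8*24*7) - 12*2 = √(0 + 1344) - 24 = √1344 - 24 = 8*√21 - 24 = -24 + 8*√21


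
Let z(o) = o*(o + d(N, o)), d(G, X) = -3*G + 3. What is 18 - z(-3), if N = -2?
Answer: 36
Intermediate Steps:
d(G, X) = 3 - 3*G
z(o) = o*(9 + o) (z(o) = o*(o + (3 - 3*(-2))) = o*(o + (3 + 6)) = o*(o + 9) = o*(9 + o))
18 - z(-3) = 18 - (-3)*(9 - 3) = 18 - (-3)*6 = 18 - 1*(-18) = 18 + 18 = 36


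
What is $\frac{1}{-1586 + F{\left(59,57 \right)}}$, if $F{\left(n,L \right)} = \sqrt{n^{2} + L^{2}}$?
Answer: $- \frac{793}{1254333} - \frac{\sqrt{6730}}{2508666} \approx -0.00066491$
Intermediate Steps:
$F{\left(n,L \right)} = \sqrt{L^{2} + n^{2}}$
$\frac{1}{-1586 + F{\left(59,57 \right)}} = \frac{1}{-1586 + \sqrt{57^{2} + 59^{2}}} = \frac{1}{-1586 + \sqrt{3249 + 3481}} = \frac{1}{-1586 + \sqrt{6730}}$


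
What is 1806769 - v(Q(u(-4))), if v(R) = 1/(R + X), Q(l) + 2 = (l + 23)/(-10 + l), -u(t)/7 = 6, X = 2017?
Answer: 189347584379/104799 ≈ 1.8068e+6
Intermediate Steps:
u(t) = -42 (u(t) = -7*6 = -42)
Q(l) = -2 + (23 + l)/(-10 + l) (Q(l) = -2 + (l + 23)/(-10 + l) = -2 + (23 + l)/(-10 + l))
v(R) = 1/(2017 + R) (v(R) = 1/(R + 2017) = 1/(2017 + R))
1806769 - v(Q(u(-4))) = 1806769 - 1/(2017 + (43 - 1*(-42))/(-10 - 42)) = 1806769 - 1/(2017 + (43 + 42)/(-52)) = 1806769 - 1/(2017 - 1/52*85) = 1806769 - 1/(2017 - 85/52) = 1806769 - 1/104799/52 = 1806769 - 1*52/104799 = 1806769 - 52/104799 = 189347584379/104799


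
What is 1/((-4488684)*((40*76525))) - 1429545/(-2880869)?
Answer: 19641750628232699131/39582741704958156000 ≈ 0.49622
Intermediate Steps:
1/((-4488684)*((40*76525))) - 1429545/(-2880869) = -1/4488684/3061000 - 1429545*(-1/2880869) = -1/4488684*1/3061000 + 1429545/2880869 = -1/13739861724000 + 1429545/2880869 = 19641750628232699131/39582741704958156000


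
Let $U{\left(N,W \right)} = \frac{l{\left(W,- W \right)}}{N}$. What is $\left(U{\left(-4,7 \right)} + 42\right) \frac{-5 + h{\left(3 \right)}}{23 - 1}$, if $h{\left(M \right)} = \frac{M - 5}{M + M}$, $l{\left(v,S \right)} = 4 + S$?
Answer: $- \frac{114}{11} \approx -10.364$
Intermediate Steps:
$h{\left(M \right)} = \frac{-5 + M}{2 M}$
$U{\left(N,W \right)} = \frac{4 - W}{N}$
$\left(U{\left(-4,7 \right)} + 42\right) \frac{-5 + h{\left(3 \right)}}{23 - 1} = \left(\frac{4 - 7}{-4} + 42\right) \frac{-5 + \frac{-5 + 3}{2 \cdot 3}}{23 - 1} = \left(- \frac{4 - 7}{4} + 42\right) \frac{-5 + \frac{1}{2} \cdot \frac{1}{3} \left(-2\right)}{22} = \left(\left(- \frac{1}{4}\right) \left(-3\right) + 42\right) \left(-5 - \frac{1}{3}\right) \frac{1}{22} = \left(\frac{3}{4} + 42\right) \left(\left(- \frac{16}{3}\right) \frac{1}{22}\right) = \frac{171}{4} \left(- \frac{8}{33}\right) = - \frac{114}{11}$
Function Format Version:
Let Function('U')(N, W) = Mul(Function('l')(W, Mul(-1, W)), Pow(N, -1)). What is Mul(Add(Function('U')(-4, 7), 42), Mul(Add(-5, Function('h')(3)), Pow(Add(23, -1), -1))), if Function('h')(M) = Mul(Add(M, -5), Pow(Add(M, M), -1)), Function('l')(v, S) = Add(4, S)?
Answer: Rational(-114, 11) ≈ -10.364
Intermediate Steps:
Function('h')(M) = Mul(Rational(1, 2), Pow(M, -1), Add(-5, M)) (Function('h')(M) = Mul(Add(-5, M), Pow(Mul(2, M), -1)) = Mul(Add(-5, M), Mul(Rational(1, 2), Pow(M, -1))) = Mul(Rational(1, 2), Pow(M, -1), Add(-5, M)))
Function('U')(N, W) = Mul(Pow(N, -1), Add(4, Mul(-1, W))) (Function('U')(N, W) = Mul(Add(4, Mul(-1, W)), Pow(N, -1)) = Mul(Pow(N, -1), Add(4, Mul(-1, W))))
Mul(Add(Function('U')(-4, 7), 42), Mul(Add(-5, Function('h')(3)), Pow(Add(23, -1), -1))) = Mul(Add(Mul(Pow(-4, -1), Add(4, Mul(-1, 7))), 42), Mul(Add(-5, Mul(Rational(1, 2), Pow(3, -1), Add(-5, 3))), Pow(Add(23, -1), -1))) = Mul(Add(Mul(Rational(-1, 4), Add(4, -7)), 42), Mul(Add(-5, Mul(Rational(1, 2), Rational(1, 3), -2)), Pow(22, -1))) = Mul(Add(Mul(Rational(-1, 4), -3), 42), Mul(Add(-5, Rational(-1, 3)), Rational(1, 22))) = Mul(Add(Rational(3, 4), 42), Mul(Rational(-16, 3), Rational(1, 22))) = Mul(Rational(171, 4), Rational(-8, 33)) = Rational(-114, 11)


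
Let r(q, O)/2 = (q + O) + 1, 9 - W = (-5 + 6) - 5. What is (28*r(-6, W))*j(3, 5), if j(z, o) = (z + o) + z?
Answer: 4928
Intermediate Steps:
W = 13 (W = 9 - ((-5 + 6) - 5) = 9 - (1 - 5) = 9 - 1*(-4) = 9 + 4 = 13)
r(q, O) = 2 + 2*O + 2*q (r(q, O) = 2*((q + O) + 1) = 2*((O + q) + 1) = 2*(1 + O + q) = 2 + 2*O + 2*q)
j(z, o) = o + 2*z (j(z, o) = (o + z) + z = o + 2*z)
(28*r(-6, W))*j(3, 5) = (28*(2 + 2*13 + 2*(-6)))*(5 + 2*3) = (28*(2 + 26 - 12))*(5 + 6) = (28*16)*11 = 448*11 = 4928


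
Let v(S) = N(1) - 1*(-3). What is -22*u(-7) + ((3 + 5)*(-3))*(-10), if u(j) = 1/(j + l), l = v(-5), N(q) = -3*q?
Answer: 1702/7 ≈ 243.14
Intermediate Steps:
v(S) = 0 (v(S) = -3*1 - 1*(-3) = -3 + 3 = 0)
l = 0
u(j) = 1/j (u(j) = 1/(j + 0) = 1/j)
-22*u(-7) + ((3 + 5)*(-3))*(-10) = -22/(-7) + ((3 + 5)*(-3))*(-10) = -22*(-⅐) + (8*(-3))*(-10) = 22/7 - 24*(-10) = 22/7 + 240 = 1702/7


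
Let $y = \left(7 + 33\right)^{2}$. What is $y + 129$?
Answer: $1729$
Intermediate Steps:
$y = 1600$ ($y = 40^{2} = 1600$)
$y + 129 = 1600 + 129 = 1729$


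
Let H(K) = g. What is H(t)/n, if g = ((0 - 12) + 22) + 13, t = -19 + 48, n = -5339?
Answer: -23/5339 ≈ -0.0043079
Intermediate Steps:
t = 29
g = 23 (g = (-12 + 22) + 13 = 10 + 13 = 23)
H(K) = 23
H(t)/n = 23/(-5339) = 23*(-1/5339) = -23/5339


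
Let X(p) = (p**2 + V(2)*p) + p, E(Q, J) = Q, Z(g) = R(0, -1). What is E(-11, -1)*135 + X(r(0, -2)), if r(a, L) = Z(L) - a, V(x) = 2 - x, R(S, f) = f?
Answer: -1485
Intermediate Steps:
Z(g) = -1
r(a, L) = -1 - a
X(p) = p + p**2 (X(p) = (p**2 + (2 - 1*2)*p) + p = (p**2 + (2 - 2)*p) + p = (p**2 + 0*p) + p = (p**2 + 0) + p = p**2 + p = p + p**2)
E(-11, -1)*135 + X(r(0, -2)) = -11*135 + (-1 - 1*0)*(1 + (-1 - 1*0)) = -1485 + (-1 + 0)*(1 + (-1 + 0)) = -1485 - (1 - 1) = -1485 - 1*0 = -1485 + 0 = -1485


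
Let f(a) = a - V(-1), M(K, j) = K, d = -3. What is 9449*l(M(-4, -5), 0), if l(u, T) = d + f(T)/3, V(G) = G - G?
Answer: -28347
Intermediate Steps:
V(G) = 0
f(a) = a (f(a) = a - 1*0 = a + 0 = a)
l(u, T) = -3 + T/3
9449*l(M(-4, -5), 0) = 9449*(-3 + (1/3)*0) = 9449*(-3 + 0) = 9449*(-3) = -28347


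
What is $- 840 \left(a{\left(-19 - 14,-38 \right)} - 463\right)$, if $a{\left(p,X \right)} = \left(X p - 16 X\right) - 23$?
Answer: $-1155840$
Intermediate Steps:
$a{\left(p,X \right)} = -23 - 16 X + X p$ ($a{\left(p,X \right)} = \left(- 16 X + X p\right) - 23 = -23 - 16 X + X p$)
$- 840 \left(a{\left(-19 - 14,-38 \right)} - 463\right) = - 840 \left(\left(-23 - -608 - 38 \left(-19 - 14\right)\right) - 463\right) = - 840 \left(\left(-23 + 608 - -1254\right) - 463\right) = - 840 \left(\left(-23 + 608 + 1254\right) - 463\right) = - 840 \left(1839 - 463\right) = \left(-840\right) 1376 = -1155840$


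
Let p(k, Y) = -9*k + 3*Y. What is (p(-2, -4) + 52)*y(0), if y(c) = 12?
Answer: 696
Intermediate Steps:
(p(-2, -4) + 52)*y(0) = ((-9*(-2) + 3*(-4)) + 52)*12 = ((18 - 12) + 52)*12 = (6 + 52)*12 = 58*12 = 696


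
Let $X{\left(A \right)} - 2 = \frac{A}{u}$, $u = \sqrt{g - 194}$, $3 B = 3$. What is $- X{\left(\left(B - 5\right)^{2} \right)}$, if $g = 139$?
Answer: $-2 + \frac{16 i \sqrt{55}}{55} \approx -2.0 + 2.1574 i$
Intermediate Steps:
$B = 1$ ($B = \frac{1}{3} \cdot 3 = 1$)
$u = i \sqrt{55}$ ($u = \sqrt{139 - 194} = \sqrt{-55} = i \sqrt{55} \approx 7.4162 i$)
$X{\left(A \right)} = 2 - \frac{i A \sqrt{55}}{55}$ ($X{\left(A \right)} = 2 + \frac{A}{i \sqrt{55}} = 2 + A \left(- \frac{i \sqrt{55}}{55}\right) = 2 - \frac{i A \sqrt{55}}{55}$)
$- X{\left(\left(B - 5\right)^{2} \right)} = - (2 - \frac{i \left(1 - 5\right)^{2} \sqrt{55}}{55}) = - (2 - \frac{i \left(-4\right)^{2} \sqrt{55}}{55}) = - (2 - \frac{1}{55} i 16 \sqrt{55}) = - (2 - \frac{16 i \sqrt{55}}{55}) = -2 + \frac{16 i \sqrt{55}}{55}$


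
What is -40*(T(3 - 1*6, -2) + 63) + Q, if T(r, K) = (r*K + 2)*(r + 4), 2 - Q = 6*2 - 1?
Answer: -2849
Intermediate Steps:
Q = -9 (Q = 2 - (6*2 - 1) = 2 - (12 - 1) = 2 - 1*11 = 2 - 11 = -9)
T(r, K) = (2 + K*r)*(4 + r) (T(r, K) = (K*r + 2)*(4 + r) = (2 + K*r)*(4 + r))
-40*(T(3 - 1*6, -2) + 63) + Q = -40*((8 + 2*(3 - 1*6) - 2*(3 - 1*6)² + 4*(-2)*(3 - 1*6)) + 63) - 9 = -40*((8 + 2*(3 - 6) - 2*(3 - 6)² + 4*(-2)*(3 - 6)) + 63) - 9 = -40*((8 + 2*(-3) - 2*(-3)² + 4*(-2)*(-3)) + 63) - 9 = -40*((8 - 6 - 2*9 + 24) + 63) - 9 = -40*((8 - 6 - 18 + 24) + 63) - 9 = -40*(8 + 63) - 9 = -40*71 - 9 = -2840 - 9 = -2849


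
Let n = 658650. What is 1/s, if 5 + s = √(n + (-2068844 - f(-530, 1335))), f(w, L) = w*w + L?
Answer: -5/1692454 - I*√1692429/1692454 ≈ -2.9543e-6 - 0.00076867*I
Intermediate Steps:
f(w, L) = L + w² (f(w, L) = w² + L = L + w²)
s = -5 + I*√1692429 (s = -5 + √(658650 + (-2068844 - (1335 + (-530)²))) = -5 + √(658650 + (-2068844 - (1335 + 280900))) = -5 + √(658650 + (-2068844 - 1*282235)) = -5 + √(658650 + (-2068844 - 282235)) = -5 + √(658650 - 2351079) = -5 + √(-1692429) = -5 + I*√1692429 ≈ -5.0 + 1300.9*I)
1/s = 1/(-5 + I*√1692429)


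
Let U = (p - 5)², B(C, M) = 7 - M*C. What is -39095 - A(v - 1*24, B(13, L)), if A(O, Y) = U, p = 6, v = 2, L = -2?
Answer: -39096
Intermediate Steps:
B(C, M) = 7 - C*M
U = 1 (U = (6 - 5)² = 1² = 1)
A(O, Y) = 1
-39095 - A(v - 1*24, B(13, L)) = -39095 - 1*1 = -39095 - 1 = -39096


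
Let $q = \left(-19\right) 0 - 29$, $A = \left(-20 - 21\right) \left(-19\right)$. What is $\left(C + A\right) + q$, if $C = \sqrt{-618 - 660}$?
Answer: $750 + 3 i \sqrt{142} \approx 750.0 + 35.749 i$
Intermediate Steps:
$A = 779$ ($A = \left(-41\right) \left(-19\right) = 779$)
$C = 3 i \sqrt{142}$ ($C = \sqrt{-1278} = 3 i \sqrt{142} \approx 35.749 i$)
$q = -29$ ($q = 0 - 29 = -29$)
$\left(C + A\right) + q = \left(3 i \sqrt{142} + 779\right) - 29 = \left(779 + 3 i \sqrt{142}\right) - 29 = 750 + 3 i \sqrt{142}$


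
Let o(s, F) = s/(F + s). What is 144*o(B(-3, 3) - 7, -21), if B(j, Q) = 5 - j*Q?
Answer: -72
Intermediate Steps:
B(j, Q) = 5 - Q*j
144*o(B(-3, 3) - 7, -21) = 144*(((5 - 1*3*(-3)) - 7)/(-21 + ((5 - 1*3*(-3)) - 7))) = 144*(((5 + 9) - 7)/(-21 + ((5 + 9) - 7))) = 144*((14 - 7)/(-21 + (14 - 7))) = 144*(7/(-21 + 7)) = 144*(7/(-14)) = 144*(7*(-1/14)) = 144*(-1/2) = -72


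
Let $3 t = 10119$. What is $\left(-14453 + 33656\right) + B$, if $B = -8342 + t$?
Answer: $14234$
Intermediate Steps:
$t = 3373$ ($t = \frac{1}{3} \cdot 10119 = 3373$)
$B = -4969$ ($B = -8342 + 3373 = -4969$)
$\left(-14453 + 33656\right) + B = \left(-14453 + 33656\right) - 4969 = 19203 - 4969 = 14234$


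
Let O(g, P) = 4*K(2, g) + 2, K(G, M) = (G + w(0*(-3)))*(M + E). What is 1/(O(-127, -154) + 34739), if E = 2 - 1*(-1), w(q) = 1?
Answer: 1/33253 ≈ 3.0072e-5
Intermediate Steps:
E = 3 (E = 2 + 1 = 3)
K(G, M) = (1 + G)*(3 + M) (K(G, M) = (G + 1)*(M + 3) = (1 + G)*(3 + M))
O(g, P) = 38 + 12*g (O(g, P) = 4*(3 + g + 3*2 + 2*g) + 2 = 4*(3 + g + 6 + 2*g) + 2 = 4*(9 + 3*g) + 2 = (36 + 12*g) + 2 = 38 + 12*g)
1/(O(-127, -154) + 34739) = 1/((38 + 12*(-127)) + 34739) = 1/((38 - 1524) + 34739) = 1/(-1486 + 34739) = 1/33253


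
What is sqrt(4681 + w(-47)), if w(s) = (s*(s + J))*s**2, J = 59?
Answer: I*sqrt(1241195) ≈ 1114.1*I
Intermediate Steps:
w(s) = s**3*(59 + s) (w(s) = (s*(s + 59))*s**2 = (s*(59 + s))*s**2 = s**3*(59 + s))
sqrt(4681 + w(-47)) = sqrt(4681 + (-47)**3*(59 - 47)) = sqrt(4681 - 103823*12) = sqrt(4681 - 1245876) = sqrt(-1241195) = I*sqrt(1241195)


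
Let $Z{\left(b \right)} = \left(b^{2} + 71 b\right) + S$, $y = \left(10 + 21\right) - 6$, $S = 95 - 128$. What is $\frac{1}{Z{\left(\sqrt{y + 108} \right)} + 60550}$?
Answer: $\frac{60650}{3677752047} - \frac{71 \sqrt{133}}{3677752047} \approx 1.6268 \cdot 10^{-5}$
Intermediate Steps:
$S = -33$ ($S = 95 - 128 = -33$)
$y = 25$ ($y = 31 - 6 = 25$)
$Z{\left(b \right)} = -33 + b^{2} + 71 b$ ($Z{\left(b \right)} = \left(b^{2} + 71 b\right) - 33 = -33 + b^{2} + 71 b$)
$\frac{1}{Z{\left(\sqrt{y + 108} \right)} + 60550} = \frac{1}{\left(-33 + \left(\sqrt{25 + 108}\right)^{2} + 71 \sqrt{25 + 108}\right) + 60550} = \frac{1}{\left(-33 + \left(\sqrt{133}\right)^{2} + 71 \sqrt{133}\right) + 60550} = \frac{1}{\left(-33 + 133 + 71 \sqrt{133}\right) + 60550} = \frac{1}{\left(100 + 71 \sqrt{133}\right) + 60550} = \frac{1}{60650 + 71 \sqrt{133}}$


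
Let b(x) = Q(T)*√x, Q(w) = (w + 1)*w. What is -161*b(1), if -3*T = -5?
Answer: -6440/9 ≈ -715.56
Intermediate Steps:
T = 5/3 (T = -⅓*(-5) = 5/3 ≈ 1.6667)
Q(w) = w*(1 + w) (Q(w) = (1 + w)*w = w*(1 + w))
b(x) = 40*√x/9 (b(x) = (5*(1 + 5/3)/3)*√x = ((5/3)*(8/3))*√x = 40*√x/9)
-161*b(1) = -6440*√1/9 = -6440/9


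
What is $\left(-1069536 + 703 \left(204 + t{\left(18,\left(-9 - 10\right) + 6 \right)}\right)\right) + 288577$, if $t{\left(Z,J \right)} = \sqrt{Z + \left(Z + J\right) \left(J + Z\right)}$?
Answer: $-637547 + 703 \sqrt{43} \approx -6.3294 \cdot 10^{5}$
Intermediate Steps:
$t{\left(Z,J \right)} = \sqrt{Z + \left(J + Z\right)^{2}}$ ($t{\left(Z,J \right)} = \sqrt{Z + \left(J + Z\right) \left(J + Z\right)} = \sqrt{Z + \left(J + Z\right)^{2}}$)
$\left(-1069536 + 703 \left(204 + t{\left(18,\left(-9 - 10\right) + 6 \right)}\right)\right) + 288577 = \left(-1069536 + 703 \left(204 + \sqrt{18 + \left(\left(\left(-9 - 10\right) + 6\right) + 18\right)^{2}}\right)\right) + 288577 = \left(-1069536 + 703 \left(204 + \sqrt{18 + \left(\left(-19 + 6\right) + 18\right)^{2}}\right)\right) + 288577 = \left(-1069536 + 703 \left(204 + \sqrt{18 + \left(-13 + 18\right)^{2}}\right)\right) + 288577 = \left(-1069536 + 703 \left(204 + \sqrt{18 + 5^{2}}\right)\right) + 288577 = \left(-1069536 + 703 \left(204 + \sqrt{18 + 25}\right)\right) + 288577 = \left(-1069536 + 703 \left(204 + \sqrt{43}\right)\right) + 288577 = \left(-1069536 + \left(143412 + 703 \sqrt{43}\right)\right) + 288577 = \left(-926124 + 703 \sqrt{43}\right) + 288577 = -637547 + 703 \sqrt{43}$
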